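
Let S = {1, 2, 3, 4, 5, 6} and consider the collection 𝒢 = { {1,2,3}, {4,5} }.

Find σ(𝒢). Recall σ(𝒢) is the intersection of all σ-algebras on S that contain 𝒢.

Begin from { {}, {4,5}, {1,2,3}, S } (that is, 𝒢 plus ∅ and S).
Round 1: 3 new —
  {4,5,6}  = complement {1,2,3}
  {1,2,3,6}  = complement {4,5}
  {1,2,3,4,5}  = {4,5} ∪ {1,2,3}
  — 7 sets.
Round 2 (1 new):
  {6}  = complement {1,2,3,4,5}
  — 8 sets.
Round 3: stable.

Hence σ(𝒢) has 8 members: { {}, {6}, {4,5}, {1,2,3}, {4,5,6}, {1,2,3,6}, {1,2,3,4,5}, S }.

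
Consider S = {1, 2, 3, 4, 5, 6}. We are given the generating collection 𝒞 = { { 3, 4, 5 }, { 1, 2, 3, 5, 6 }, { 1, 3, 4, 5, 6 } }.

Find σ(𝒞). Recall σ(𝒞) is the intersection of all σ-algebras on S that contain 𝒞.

Seed the family with 𝒞 together with ∅ and S: { ∅, { 3, 4, 5 }, { 1, 2, 3, 5, 6 }, { 1, 3, 4, 5, 6 }, S }.
Pass 1 adds 3:
  { 2 }  = complement { 1, 3, 4, 5, 6 }
  { 4 }  = complement { 1, 2, 3, 5, 6 }
  { 1, 2, 6 }  = complement { 3, 4, 5 }
  — 8 sets.
Pass 2. New:
  { 2, 4 }  = { 4 } ∪ { 2 }
  { 1, 2, 4, 6 }  = { 4 } ∪ { 1, 2, 6 }
  { 2, 3, 4, 5 }  = { 2 } ∪ { 3, 4, 5 }
  — 11 sets.
Pass 3: 3 new —
  { 1, 6 }  = complement { 2, 3, 4, 5 }
  { 3, 5 }  = complement { 1, 2, 4, 6 }
  { 1, 3, 5, 6 }  = complement { 2, 4 }
  — 14 sets.
Pass 4 (2 new):
  { 1, 4, 6 }  = { 1, 6 } ∪ { 4 }
  { 2, 3, 5 }  = { 3, 5 } ∪ { 2 }
  — 16 sets.
Pass 5: closed — nothing new.

Hence σ(𝒞) has 16 members: { ∅, { 2 }, { 4 }, { 1, 6 }, { 2, 4 }, { 3, 5 }, { 1, 2, 6 }, { 1, 4, 6 }, { 2, 3, 5 }, { 3, 4, 5 }, { 1, 2, 4, 6 }, { 1, 3, 5, 6 }, { 2, 3, 4, 5 }, { 1, 2, 3, 5, 6 }, { 1, 3, 4, 5, 6 }, S }.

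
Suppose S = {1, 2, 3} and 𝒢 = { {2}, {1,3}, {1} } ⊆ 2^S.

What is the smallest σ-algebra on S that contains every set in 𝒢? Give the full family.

σ(𝒢) (8 sets): { ∅, {1}, {2}, {3}, {1,2}, {1,3}, {2,3}, S }

Trace:
Begin from { ∅, {1}, {2}, {1,3}, S } (that is, 𝒢 plus ∅ and S).
Step 1: +2 →
  {1,2}  = {2} ∪ {1}
  {2,3}  = {1}ᶜ
  (now 7)
Step 2: +1 →
  {3}  = {1,2}ᶜ
  (now 8)
Step 3: already closed under ᶜ and ∪.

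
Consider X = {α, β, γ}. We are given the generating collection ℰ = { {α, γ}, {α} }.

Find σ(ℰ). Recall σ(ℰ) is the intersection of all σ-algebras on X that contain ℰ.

Take S₀ = ℰ ∪ {∅, X} = { {}, {α}, {α, γ}, X }.
Iteration 1: 2 new —
  {β}  = {α, γ}ᶜ
  {β, γ}  = {α}ᶜ
  [6 total]
Iteration 2. New:
  {α, β}  = {β} ∪ {α}
  [7 total]
Iteration 3. New:
  {γ}  = {α, β}ᶜ
  [8 total]
Iteration 4: stable.

|σ(ℰ)| = 8.  σ(ℰ) = { {}, {α}, {β}, {γ}, {α, β}, {α, γ}, {β, γ}, X }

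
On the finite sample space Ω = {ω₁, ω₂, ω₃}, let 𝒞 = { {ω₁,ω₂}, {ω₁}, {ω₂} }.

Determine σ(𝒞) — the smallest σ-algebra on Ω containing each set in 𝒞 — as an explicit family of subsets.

Seed the family with 𝒞 together with ∅ and Ω: { {}, {ω₁}, {ω₂}, {ω₁,ω₂}, Ω }.
Step 1 adds 3:
  {ω₃}  = Ω∖{ω₁,ω₂}
  {ω₁,ω₃}  = Ω∖{ω₂}
  {ω₂,ω₃}  = Ω∖{ω₁}
  [8 total]
Step 2: closed — nothing new.

σ(𝒞) = { {}, {ω₁}, {ω₂}, {ω₃}, {ω₁,ω₂}, {ω₁,ω₃}, {ω₂,ω₃}, Ω }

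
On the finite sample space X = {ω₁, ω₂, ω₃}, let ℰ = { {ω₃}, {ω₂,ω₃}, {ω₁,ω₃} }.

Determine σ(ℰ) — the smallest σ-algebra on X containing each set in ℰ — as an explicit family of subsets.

Seed the family with ℰ together with ∅ and X: { {}, {ω₃}, {ω₁,ω₃}, {ω₂,ω₃}, X }.
Iteration 1: 3 new —
  {ω₁}  = complement {ω₂,ω₃}
  {ω₂}  = complement {ω₁,ω₃}
  {ω₁,ω₂}  = complement {ω₃}
Iteration 2: no new sets; the family is a σ-algebra.

|σ(ℰ)| = 8.  σ(ℰ) = { {}, {ω₁}, {ω₂}, {ω₃}, {ω₁,ω₂}, {ω₁,ω₃}, {ω₂,ω₃}, X }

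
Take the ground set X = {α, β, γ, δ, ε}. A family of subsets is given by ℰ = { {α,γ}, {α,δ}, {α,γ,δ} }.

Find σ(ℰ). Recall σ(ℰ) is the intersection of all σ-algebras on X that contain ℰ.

Seed the family with ℰ together with ∅ and X: { {}, {α,γ}, {α,δ}, {α,γ,δ}, X }.
Step 1: +3 →
  {β,ε}  = ᶜ of {α,γ,δ}
  {β,γ,ε}  = ᶜ of {α,δ}
  {β,δ,ε}  = ᶜ of {α,γ}
  |family| = 8
Step 2 (3 new):
  {α,β,γ,ε}  = {β,ε} ∪ {α,γ}
  {α,β,δ,ε}  = {β,ε} ∪ {α,δ}
  {β,γ,δ,ε}  = {β,γ,ε} ∪ {β,δ,ε}
  |family| = 11
Step 3: +3 →
  {α}  = ᶜ of {β,γ,δ,ε}
  {γ}  = ᶜ of {α,β,δ,ε}
  {δ}  = ᶜ of {α,β,γ,ε}
  |family| = 14
Step 4 (2 new):
  {γ,δ}  = {γ} ∪ {δ}
  {α,β,ε}  = {β,ε} ∪ {α}
  |family| = 16
Step 5: closed — nothing new.

Hence σ(ℰ) has 16 members: { {}, {α}, {γ}, {δ}, {α,γ}, {α,δ}, {β,ε}, {γ,δ}, {α,β,ε}, {α,γ,δ}, {β,γ,ε}, {β,δ,ε}, {α,β,γ,ε}, {α,β,δ,ε}, {β,γ,δ,ε}, X }.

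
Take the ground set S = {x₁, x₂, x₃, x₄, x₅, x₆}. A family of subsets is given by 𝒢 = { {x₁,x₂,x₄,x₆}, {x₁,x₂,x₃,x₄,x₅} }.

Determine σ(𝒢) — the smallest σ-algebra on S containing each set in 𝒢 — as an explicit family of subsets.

Answer: σ(𝒢) = { {}, {x₆}, {x₃,x₅}, {x₁,x₂,x₄}, {x₃,x₅,x₆}, {x₁,x₂,x₄,x₆}, {x₁,x₂,x₃,x₄,x₅}, S }

Trace:
Initial family (4 sets): { {}, {x₁,x₂,x₄,x₆}, {x₁,x₂,x₃,x₄,x₅}, S }.
Round 1 (2 new):
  {x₆}  = ᶜ of {x₁,x₂,x₃,x₄,x₅}
  {x₃,x₅}  = ᶜ of {x₁,x₂,x₄,x₆}
  — 6 sets.
Round 2 adds 1:
  {x₃,x₅,x₆}  = {x₃,x₅} ∪ {x₆}
  — 7 sets.
Round 3 (1 new):
  {x₁,x₂,x₄}  = ᶜ of {x₃,x₅,x₆}
  — 8 sets.
After Round 4 the family is unchanged; done.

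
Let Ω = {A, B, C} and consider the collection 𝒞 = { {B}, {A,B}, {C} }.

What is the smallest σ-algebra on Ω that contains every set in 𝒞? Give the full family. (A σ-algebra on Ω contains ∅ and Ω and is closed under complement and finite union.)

Initial family (5 sets): { {}, {B}, {C}, {A,B}, Ω }.
Iteration 1: 2 new —
  {A,C}  = {B}ᶜ
  {B,C}  = {C} ∪ {B}
  [7 total]
Iteration 2 (1 new):
  {A}  = {B,C}ᶜ
  [8 total]
Iteration 3: already closed under ᶜ and ∪.

Therefore σ(𝒞) = { {}, {A}, {B}, {C}, {A,B}, {A,C}, {B,C}, Ω } (|σ(𝒞)| = 8).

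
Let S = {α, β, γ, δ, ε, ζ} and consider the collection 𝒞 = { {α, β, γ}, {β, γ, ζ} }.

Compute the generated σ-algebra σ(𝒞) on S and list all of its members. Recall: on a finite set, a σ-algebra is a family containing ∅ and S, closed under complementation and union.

σ(𝒞) = { ∅, {α}, {ζ}, {α, ζ}, {β, γ}, {δ, ε}, {α, β, γ}, {α, δ, ε}, {β, γ, ζ}, {δ, ε, ζ}, {α, β, γ, ζ}, {α, δ, ε, ζ}, {β, γ, δ, ε}, {α, β, γ, δ, ε}, {β, γ, δ, ε, ζ}, S }

Check:
Seed the family with 𝒞 together with ∅ and S: { ∅, {α, β, γ}, {β, γ, ζ}, S }.
Pass 1 (3 new):
  {α, δ, ε}  = ᶜ of {β, γ, ζ}
  {δ, ε, ζ}  = ᶜ of {α, β, γ}
  {α, β, γ, ζ}  = {β, γ, ζ} ∪ {α, β, γ}
  [7 total]
Pass 2 (4 new):
  {δ, ε}  = ᶜ of {α, β, γ, ζ}
  {α, δ, ε, ζ}  = {α, δ, ε} ∪ {δ, ε, ζ}
  {α, β, γ, δ, ε}  = {α, δ, ε} ∪ {α, β, γ}
  {β, γ, δ, ε, ζ}  = {β, γ, ζ} ∪ {δ, ε, ζ}
  [11 total]
Pass 3 adds 3:
  {α}  = ᶜ of {β, γ, δ, ε, ζ}
  {ζ}  = ᶜ of {α, β, γ, δ, ε}
  {β, γ}  = ᶜ of {α, δ, ε, ζ}
  [14 total]
Pass 4 (2 new):
  {α, ζ}  = {α} ∪ {ζ}
  {β, γ, δ, ε}  = {δ, ε} ∪ {β, γ}
  [16 total]
Pass 5: no new sets; the family is a σ-algebra.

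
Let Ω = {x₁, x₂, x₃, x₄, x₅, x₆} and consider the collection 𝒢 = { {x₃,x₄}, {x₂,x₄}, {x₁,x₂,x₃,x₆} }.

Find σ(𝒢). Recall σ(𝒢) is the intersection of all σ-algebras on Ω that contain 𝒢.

Take S₀ = 𝒢 ∪ {∅, Ω} = { {}, {x₂,x₄}, {x₃,x₄}, {x₁,x₂,x₃,x₆}, Ω }.
Step 1 adds 5:
  {x₄,x₅}  = ᶜ of {x₁,x₂,x₃,x₆}
  {x₂,x₃,x₄}  = {x₃,x₄} ∪ {x₂,x₄}
  {x₁,x₂,x₅,x₆}  = ᶜ of {x₃,x₄}
  {x₁,x₃,x₅,x₆}  = ᶜ of {x₂,x₄}
  {x₁,x₂,x₃,x₄,x₆}  = {x₃,x₄} ∪ {x₁,x₂,x₃,x₆}
Step 2: +8 →
  {x₅}  = ᶜ of {x₁,x₂,x₃,x₄,x₆}
  {x₁,x₅,x₆}  = ᶜ of {x₂,x₃,x₄}
  {x₂,x₄,x₅}  = {x₄,x₅} ∪ {x₂,x₄}
  {x₃,x₄,x₅}  = {x₃,x₄} ∪ {x₄,x₅}
  {x₂,x₃,x₄,x₅}  = {x₄,x₅} ∪ {x₂,x₃,x₄}
  {x₁,x₂,x₃,x₅,x₆}  = {x₁,x₃,x₅,x₆} ∪ {x₁,x₂,x₃,x₆}
  {x₁,x₂,x₄,x₅,x₆}  = {x₄,x₅} ∪ {x₁,x₂,x₅,x₆}
  {x₁,x₃,x₄,x₅,x₆}  = {x₁,x₃,x₅,x₆} ∪ {x₃,x₄}
Step 3: +7 →
  {x₂}  = ᶜ of {x₁,x₃,x₄,x₅,x₆}
  {x₃}  = ᶜ of {x₁,x₂,x₄,x₅,x₆}
  {x₄}  = ᶜ of {x₁,x₂,x₃,x₅,x₆}
  {x₁,x₆}  = ᶜ of {x₂,x₃,x₄,x₅}
  {x₁,x₂,x₆}  = ᶜ of {x₃,x₄,x₅}
  {x₁,x₃,x₆}  = ᶜ of {x₂,x₄,x₅}
  {x₁,x₄,x₅,x₆}  = {x₄,x₅} ∪ {x₁,x₅,x₆}
Step 4 (6 new):
  {x₂,x₃}  = ᶜ of {x₁,x₄,x₅,x₆}
  {x₂,x₅}  = {x₂} ∪ {x₅}
  {x₃,x₅}  = {x₅} ∪ {x₃}
  {x₁,x₄,x₆}  = {x₁,x₆} ∪ {x₄}
  {x₁,x₂,x₄,x₆}  = {x₁,x₆} ∪ {x₂,x₄}
  {x₁,x₃,x₄,x₆}  = {x₃,x₄} ∪ {x₁,x₃,x₆}
Step 5: 1 new —
  {x₂,x₃,x₅}  = ᶜ of {x₁,x₄,x₆}
Step 6: stable.

σ(𝒢) = { {}, {x₂}, {x₃}, {x₄}, {x₅}, {x₁,x₆}, {x₂,x₃}, {x₂,x₄}, {x₂,x₅}, {x₃,x₄}, {x₃,x₅}, {x₄,x₅}, {x₁,x₂,x₆}, {x₁,x₃,x₆}, {x₁,x₄,x₆}, {x₁,x₅,x₆}, {x₂,x₃,x₄}, {x₂,x₃,x₅}, {x₂,x₄,x₅}, {x₃,x₄,x₅}, {x₁,x₂,x₃,x₆}, {x₁,x₂,x₄,x₆}, {x₁,x₂,x₅,x₆}, {x₁,x₃,x₄,x₆}, {x₁,x₃,x₅,x₆}, {x₁,x₄,x₅,x₆}, {x₂,x₃,x₄,x₅}, {x₁,x₂,x₃,x₄,x₆}, {x₁,x₂,x₃,x₅,x₆}, {x₁,x₂,x₄,x₅,x₆}, {x₁,x₃,x₄,x₅,x₆}, Ω }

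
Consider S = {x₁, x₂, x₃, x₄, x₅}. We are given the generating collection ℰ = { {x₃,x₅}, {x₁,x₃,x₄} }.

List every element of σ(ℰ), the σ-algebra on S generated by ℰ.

|σ(ℰ)| = 16.  σ(ℰ) = { {}, {x₂}, {x₃}, {x₅}, {x₁,x₄}, {x₂,x₃}, {x₂,x₅}, {x₃,x₅}, {x₁,x₂,x₄}, {x₁,x₃,x₄}, {x₁,x₄,x₅}, {x₂,x₃,x₅}, {x₁,x₂,x₃,x₄}, {x₁,x₂,x₄,x₅}, {x₁,x₃,x₄,x₅}, S }

Trace:
Begin from { {}, {x₃,x₅}, {x₁,x₃,x₄}, S } (that is, ℰ plus ∅ and S).
Round 1 adds 3:
  {x₂,x₅}  = {x₁,x₃,x₄}ᶜ
  {x₁,x₂,x₄}  = {x₃,x₅}ᶜ
  {x₁,x₃,x₄,x₅}  = {x₃,x₅} ∪ {x₁,x₃,x₄}
  |family| = 7
Round 2. New:
  {x₂}  = {x₁,x₃,x₄,x₅}ᶜ
  {x₂,x₃,x₅}  = {x₂,x₅} ∪ {x₃,x₅}
  {x₁,x₂,x₃,x₄}  = {x₁,x₃,x₄} ∪ {x₁,x₂,x₄}
  {x₁,x₂,x₄,x₅}  = {x₂,x₅} ∪ {x₁,x₂,x₄}
  |family| = 11
Round 3. New:
  {x₃}  = {x₁,x₂,x₄,x₅}ᶜ
  {x₅}  = {x₁,x₂,x₃,x₄}ᶜ
  {x₁,x₄}  = {x₂,x₃,x₅}ᶜ
  |family| = 14
Round 4: 2 new —
  {x₂,x₃}  = {x₃} ∪ {x₂}
  {x₁,x₄,x₅}  = {x₁,x₄} ∪ {x₅}
  |family| = 16
Round 5: already closed under ᶜ and ∪.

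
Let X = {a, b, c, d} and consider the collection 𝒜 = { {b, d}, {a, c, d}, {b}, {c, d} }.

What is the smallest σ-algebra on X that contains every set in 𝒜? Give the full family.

Take S₀ = 𝒜 ∪ {∅, X} = { {}, {b}, {b, d}, {c, d}, {a, c, d}, X }.
Iteration 1: +3 →
  {a, b}  = X∖{c, d}
  {a, c}  = X∖{b, d}
  {b, c, d}  = {c, d} ∪ {b}
  |family| = 9
Iteration 2 (3 new):
  {a}  = X∖{b, c, d}
  {a, b, c}  = {a, b} ∪ {a, c}
  {a, b, d}  = {a, b} ∪ {b, d}
  |family| = 12
Iteration 3 (2 new):
  {c}  = X∖{a, b, d}
  {d}  = X∖{a, b, c}
  |family| = 14
Iteration 4. New:
  {a, d}  = {d} ∪ {a}
  {b, c}  = {c} ∪ {b}
  |family| = 16
Iteration 5: no new sets; the family is a σ-algebra.

|σ(𝒜)| = 16.  σ(𝒜) = { {}, {a}, {b}, {c}, {d}, {a, b}, {a, c}, {a, d}, {b, c}, {b, d}, {c, d}, {a, b, c}, {a, b, d}, {a, c, d}, {b, c, d}, X }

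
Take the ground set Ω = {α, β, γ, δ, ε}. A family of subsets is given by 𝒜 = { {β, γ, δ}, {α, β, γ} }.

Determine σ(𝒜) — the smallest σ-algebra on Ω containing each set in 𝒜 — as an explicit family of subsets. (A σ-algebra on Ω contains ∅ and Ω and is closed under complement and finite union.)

σ(𝒜) (16 sets): { ∅, {α}, {δ}, {ε}, {α, δ}, {α, ε}, {β, γ}, {δ, ε}, {α, β, γ}, {α, δ, ε}, {β, γ, δ}, {β, γ, ε}, {α, β, γ, δ}, {α, β, γ, ε}, {β, γ, δ, ε}, Ω }

Check:
Initial family (4 sets): { ∅, {α, β, γ}, {β, γ, δ}, Ω }.
Pass 1: +3 →
  {α, ε}  = complement {β, γ, δ}
  {δ, ε}  = complement {α, β, γ}
  {α, β, γ, δ}  = {α, β, γ} ∪ {β, γ, δ}
Pass 2. New:
  {ε}  = complement {α, β, γ, δ}
  {α, δ, ε}  = {δ, ε} ∪ {α, ε}
  {α, β, γ, ε}  = {α, β, γ} ∪ {α, ε}
  {β, γ, δ, ε}  = {δ, ε} ∪ {β, γ, δ}
Pass 3 adds 3:
  {α}  = complement {β, γ, δ, ε}
  {δ}  = complement {α, β, γ, ε}
  {β, γ}  = complement {α, δ, ε}
Pass 4. New:
  {α, δ}  = {δ} ∪ {α}
  {β, γ, ε}  = {β, γ} ∪ {ε}
Pass 5: no new sets; the family is a σ-algebra.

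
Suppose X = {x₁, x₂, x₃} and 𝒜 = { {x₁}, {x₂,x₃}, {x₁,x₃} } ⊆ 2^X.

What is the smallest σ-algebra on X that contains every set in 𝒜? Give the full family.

σ(𝒜) (8 sets): { ∅, {x₁}, {x₂}, {x₃}, {x₁,x₂}, {x₁,x₃}, {x₂,x₃}, X }

Working:
Initial family (5 sets): { ∅, {x₁}, {x₁,x₃}, {x₂,x₃}, X }.
Step 1. New:
  {x₂}  = ᶜ of {x₁,x₃}
  (now 6)
Step 2 (1 new):
  {x₁,x₂}  = {x₂} ∪ {x₁}
  (now 7)
Step 3: +1 →
  {x₃}  = ᶜ of {x₁,x₂}
  (now 8)
After Step 4 the family is unchanged; done.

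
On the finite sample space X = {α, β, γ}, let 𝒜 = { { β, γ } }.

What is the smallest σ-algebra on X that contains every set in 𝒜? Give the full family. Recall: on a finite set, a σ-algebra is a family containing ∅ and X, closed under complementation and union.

Answer: σ(𝒜) = { ∅, { α }, { β, γ }, X }

Check:
Seed the family with 𝒜 together with ∅ and X: { ∅, { β, γ }, X }.
Round 1 (1 new):
  { α }  = complement { β, γ }
  (now 4)
Round 2: already closed under ᶜ and ∪.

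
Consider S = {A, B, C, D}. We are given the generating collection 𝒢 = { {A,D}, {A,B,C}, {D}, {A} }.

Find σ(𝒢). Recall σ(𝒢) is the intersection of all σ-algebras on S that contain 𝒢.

σ(𝒢) (8 sets): { {}, {A}, {D}, {A,D}, {B,C}, {A,B,C}, {B,C,D}, S }

Trace:
Begin from { {}, {A}, {D}, {A,D}, {A,B,C}, S } (that is, 𝒢 plus ∅ and S).
Step 1. New:
  {B,C}  = {A,D}ᶜ
  {B,C,D}  = {A}ᶜ
  — 8 sets.
After Step 2 the family is unchanged; done.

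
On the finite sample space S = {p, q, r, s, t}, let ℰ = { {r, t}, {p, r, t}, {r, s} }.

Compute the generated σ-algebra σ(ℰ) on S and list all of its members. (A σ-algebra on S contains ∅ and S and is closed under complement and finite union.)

Take S₀ = ℰ ∪ {∅, S} = { {}, {r, s}, {r, t}, {p, r, t}, S }.
Iteration 1: +5 →
  {q, s}  = ᶜ of {p, r, t}
  {p, q, s}  = ᶜ of {r, t}
  {p, q, t}  = ᶜ of {r, s}
  {r, s, t}  = {r, s} ∪ {r, t}
  {p, r, s, t}  = {r, s} ∪ {p, r, t}
  — 10 sets.
Iteration 2: +7 →
  {q}  = ᶜ of {p, r, s, t}
  {p, q}  = ᶜ of {r, s, t}
  {q, r, s}  = {r, s} ∪ {q, s}
  {p, q, r, s}  = {r, s} ∪ {p, q, s}
  {p, q, r, t}  = {p, r, t} ∪ {p, q, t}
  {p, q, s, t}  = {p, q, s} ∪ {p, q, t}
  {q, r, s, t}  = {r, s, t} ∪ {q, s}
  — 17 sets.
Iteration 3 adds 6:
  {p}  = ᶜ of {q, r, s, t}
  {r}  = ᶜ of {p, q, s, t}
  {s}  = ᶜ of {p, q, r, t}
  {t}  = ᶜ of {p, q, r, s}
  {p, t}  = ᶜ of {q, r, s}
  {q, r, t}  = {r, t} ∪ {q}
  — 23 sets.
Iteration 4: 9 new —
  {p, r}  = {r} ∪ {p}
  {p, s}  = ᶜ of {q, r, t}
  {q, r}  = {q} ∪ {r}
  {q, t}  = {q} ∪ {t}
  {s, t}  = {t} ∪ {s}
  {p, q, r}  = {p, q} ∪ {r}
  {p, r, s}  = {r, s} ∪ {p}
  {p, s, t}  = {p, t} ∪ {s}
  {q, s, t}  = {t} ∪ {q, s}
  — 32 sets.
After Iteration 5 the family is unchanged; done.

Therefore σ(ℰ) = { {}, {p}, {q}, {r}, {s}, {t}, {p, q}, {p, r}, {p, s}, {p, t}, {q, r}, {q, s}, {q, t}, {r, s}, {r, t}, {s, t}, {p, q, r}, {p, q, s}, {p, q, t}, {p, r, s}, {p, r, t}, {p, s, t}, {q, r, s}, {q, r, t}, {q, s, t}, {r, s, t}, {p, q, r, s}, {p, q, r, t}, {p, q, s, t}, {p, r, s, t}, {q, r, s, t}, S } (|σ(ℰ)| = 32).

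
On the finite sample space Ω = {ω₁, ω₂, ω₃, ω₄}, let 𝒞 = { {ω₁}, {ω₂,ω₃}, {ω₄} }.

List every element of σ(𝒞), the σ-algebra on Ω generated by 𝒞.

σ(𝒞) (8 sets): { ∅, {ω₁}, {ω₄}, {ω₁,ω₄}, {ω₂,ω₃}, {ω₁,ω₂,ω₃}, {ω₂,ω₃,ω₄}, Ω }

Trace:
Initial family (5 sets): { ∅, {ω₁}, {ω₄}, {ω₂,ω₃}, Ω }.
Iteration 1. New:
  {ω₁,ω₄}  = complement {ω₂,ω₃}
  {ω₁,ω₂,ω₃}  = complement {ω₄}
  {ω₂,ω₃,ω₄}  = complement {ω₁}
Iteration 2: stable.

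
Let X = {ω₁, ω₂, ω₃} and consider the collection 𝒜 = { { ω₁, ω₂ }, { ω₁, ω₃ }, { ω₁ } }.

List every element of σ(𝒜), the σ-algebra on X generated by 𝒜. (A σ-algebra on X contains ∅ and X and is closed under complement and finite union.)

Begin from { {}, { ω₁ }, { ω₁, ω₂ }, { ω₁, ω₃ }, X } (that is, 𝒜 plus ∅ and X).
Pass 1: +3 →
  { ω₂ }  = complement { ω₁, ω₃ }
  { ω₃ }  = complement { ω₁, ω₂ }
  { ω₂, ω₃ }  = complement { ω₁ }
  (now 8)
Pass 2: already closed under ᶜ and ∪.

σ(𝒜) = { {}, { ω₁ }, { ω₂ }, { ω₃ }, { ω₁, ω₂ }, { ω₁, ω₃ }, { ω₂, ω₃ }, X }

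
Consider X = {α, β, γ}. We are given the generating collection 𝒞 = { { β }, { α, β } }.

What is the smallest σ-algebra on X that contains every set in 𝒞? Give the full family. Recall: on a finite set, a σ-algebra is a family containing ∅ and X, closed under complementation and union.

Take S₀ = 𝒞 ∪ {∅, X} = { {}, { β }, { α, β }, X }.
Iteration 1: +2 →
  { γ }  = { α, β }ᶜ
  { α, γ }  = { β }ᶜ
  — 6 sets.
Iteration 2 (1 new):
  { β, γ }  = { γ } ∪ { β }
  — 7 sets.
Iteration 3 adds 1:
  { α }  = { β, γ }ᶜ
  — 8 sets.
Iteration 4: no new sets; the family is a σ-algebra.

Hence σ(𝒞) has 8 members: { {}, { α }, { β }, { γ }, { α, β }, { α, γ }, { β, γ }, X }.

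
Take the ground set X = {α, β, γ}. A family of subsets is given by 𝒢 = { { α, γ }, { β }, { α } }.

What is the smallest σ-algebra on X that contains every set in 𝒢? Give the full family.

Seed the family with 𝒢 together with ∅ and X: { {  }, { α }, { β }, { α, γ }, X }.
Iteration 1: 2 new —
  { α, β }  = { β } ∪ { α }
  { β, γ }  = X∖{ α }
  (now 7)
Iteration 2 (1 new):
  { γ }  = X∖{ α, β }
  (now 8)
Iteration 3: already closed under ᶜ and ∪.

σ(𝒢) = { {  }, { α }, { β }, { γ }, { α, β }, { α, γ }, { β, γ }, X }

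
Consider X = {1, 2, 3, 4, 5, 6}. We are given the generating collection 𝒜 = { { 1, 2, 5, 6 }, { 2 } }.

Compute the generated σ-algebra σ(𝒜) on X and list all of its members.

σ(𝒜) = { ∅, { 2 }, { 3, 4 }, { 1, 5, 6 }, { 2, 3, 4 }, { 1, 2, 5, 6 }, { 1, 3, 4, 5, 6 }, X }

Trace:
Take S₀ = 𝒜 ∪ {∅, X} = { ∅, { 2 }, { 1, 2, 5, 6 }, X }.
Iteration 1. New:
  { 3, 4 }  = X∖{ 1, 2, 5, 6 }
  { 1, 3, 4, 5, 6 }  = X∖{ 2 }
Iteration 2 adds 1:
  { 2, 3, 4 }  = { 3, 4 } ∪ { 2 }
Iteration 3. New:
  { 1, 5, 6 }  = X∖{ 2, 3, 4 }
Iteration 4: stable.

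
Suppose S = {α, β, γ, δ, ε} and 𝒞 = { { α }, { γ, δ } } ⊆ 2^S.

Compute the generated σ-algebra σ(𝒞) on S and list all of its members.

Take S₀ = 𝒞 ∪ {∅, S} = { {}, { α }, { γ, δ }, S }.
Round 1: 3 new —
  { α, β, ε }  = { γ, δ }ᶜ
  { α, γ, δ }  = { α } ∪ { γ, δ }
  { β, γ, δ, ε }  = { α }ᶜ
  — 7 sets.
Round 2 adds 1:
  { β, ε }  = { α, γ, δ }ᶜ
  — 8 sets.
Round 3: no new sets; the family is a σ-algebra.

Hence σ(𝒞) has 8 members: { {}, { α }, { β, ε }, { γ, δ }, { α, β, ε }, { α, γ, δ }, { β, γ, δ, ε }, S }.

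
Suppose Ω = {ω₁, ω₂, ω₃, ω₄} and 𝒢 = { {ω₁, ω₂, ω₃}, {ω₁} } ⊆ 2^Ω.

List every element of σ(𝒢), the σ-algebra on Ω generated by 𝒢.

Seed the family with 𝒢 together with ∅ and Ω: { {}, {ω₁}, {ω₁, ω₂, ω₃}, Ω }.
Round 1 (2 new):
  {ω₄}  = {ω₁, ω₂, ω₃}ᶜ
  {ω₂, ω₃, ω₄}  = {ω₁}ᶜ
  — 6 sets.
Round 2 adds 1:
  {ω₁, ω₄}  = {ω₄} ∪ {ω₁}
  — 7 sets.
Round 3: +1 →
  {ω₂, ω₃}  = {ω₁, ω₄}ᶜ
  — 8 sets.
Round 4: closed — nothing new.

|σ(𝒢)| = 8.  σ(𝒢) = { {}, {ω₁}, {ω₄}, {ω₁, ω₄}, {ω₂, ω₃}, {ω₁, ω₂, ω₃}, {ω₂, ω₃, ω₄}, Ω }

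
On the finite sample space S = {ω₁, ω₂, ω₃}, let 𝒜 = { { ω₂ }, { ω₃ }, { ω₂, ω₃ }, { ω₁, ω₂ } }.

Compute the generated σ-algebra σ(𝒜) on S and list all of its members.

σ(𝒜) = { {}, { ω₁ }, { ω₂ }, { ω₃ }, { ω₁, ω₂ }, { ω₁, ω₃ }, { ω₂, ω₃ }, S }

Trace:
Take S₀ = 𝒜 ∪ {∅, S} = { {}, { ω₂ }, { ω₃ }, { ω₁, ω₂ }, { ω₂, ω₃ }, S }.
Round 1: 2 new —
  { ω₁ }  = { ω₂, ω₃ }ᶜ
  { ω₁, ω₃ }  = { ω₂ }ᶜ
  — 8 sets.
After Round 2 the family is unchanged; done.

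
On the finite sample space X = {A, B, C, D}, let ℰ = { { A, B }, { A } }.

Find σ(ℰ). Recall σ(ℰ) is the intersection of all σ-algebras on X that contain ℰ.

Answer: σ(ℰ) = { ∅, { A }, { B }, { A, B }, { C, D }, { A, C, D }, { B, C, D }, X }

Derivation:
Begin from { ∅, { A }, { A, B }, X } (that is, ℰ plus ∅ and X).
Step 1: +2 →
  { C, D }  = X∖{ A, B }
  { B, C, D }  = X∖{ A }
Step 2: 1 new —
  { A, C, D }  = { C, D } ∪ { A }
Step 3: +1 →
  { B }  = X∖{ A, C, D }
Step 4: closed — nothing new.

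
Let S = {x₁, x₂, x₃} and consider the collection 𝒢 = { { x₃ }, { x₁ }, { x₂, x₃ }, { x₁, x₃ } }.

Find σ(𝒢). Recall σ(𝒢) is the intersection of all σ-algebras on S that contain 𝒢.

Answer: σ(𝒢) = { ∅, { x₁ }, { x₂ }, { x₃ }, { x₁, x₂ }, { x₁, x₃ }, { x₂, x₃ }, S }

Derivation:
Initial family (6 sets): { ∅, { x₁ }, { x₃ }, { x₁, x₃ }, { x₂, x₃ }, S }.
Step 1 adds 2:
  { x₂ }  = S∖{ x₁, x₃ }
  { x₁, x₂ }  = S∖{ x₃ }
  (now 8)
Step 2: already closed under ᶜ and ∪.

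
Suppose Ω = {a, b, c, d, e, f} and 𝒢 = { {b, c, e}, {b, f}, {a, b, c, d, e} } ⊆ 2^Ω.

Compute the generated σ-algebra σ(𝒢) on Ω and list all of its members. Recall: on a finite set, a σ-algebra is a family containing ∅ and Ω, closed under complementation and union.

Initial family (5 sets): { {}, {b, f}, {b, c, e}, {a, b, c, d, e}, Ω }.
Round 1 (4 new):
  {f}  = complement {a, b, c, d, e}
  {a, d, f}  = complement {b, c, e}
  {a, c, d, e}  = complement {b, f}
  {b, c, e, f}  = {b, c, e} ∪ {b, f}
  (now 9)
Round 2 (3 new):
  {a, d}  = complement {b, c, e, f}
  {a, b, d, f}  = {b, f} ∪ {a, d, f}
  {a, c, d, e, f}  = {a, d, f} ∪ {a, c, d, e}
  (now 12)
Round 3. New:
  {b}  = complement {a, c, d, e, f}
  {c, e}  = complement {a, b, d, f}
  (now 14)
Round 4: 2 new —
  {a, b, d}  = {a, d} ∪ {b}
  {c, e, f}  = {c, e} ∪ {f}
  (now 16)
Round 5: no new sets; the family is a σ-algebra.

σ(𝒢) = { {}, {b}, {f}, {a, d}, {b, f}, {c, e}, {a, b, d}, {a, d, f}, {b, c, e}, {c, e, f}, {a, b, d, f}, {a, c, d, e}, {b, c, e, f}, {a, b, c, d, e}, {a, c, d, e, f}, Ω }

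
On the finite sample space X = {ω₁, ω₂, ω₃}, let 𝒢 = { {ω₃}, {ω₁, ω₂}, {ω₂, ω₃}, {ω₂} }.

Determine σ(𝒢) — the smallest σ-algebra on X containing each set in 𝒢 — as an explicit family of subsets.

Answer: σ(𝒢) = { ∅, {ω₁}, {ω₂}, {ω₃}, {ω₁, ω₂}, {ω₁, ω₃}, {ω₂, ω₃}, X }

Derivation:
Start: 𝒢 ∪ {∅, X} = { ∅, {ω₂}, {ω₃}, {ω₁, ω₂}, {ω₂, ω₃}, X }.
Pass 1: +2 →
  {ω₁}  = {ω₂, ω₃}ᶜ
  {ω₁, ω₃}  = {ω₂}ᶜ
  (now 8)
Pass 2: no new sets; the family is a σ-algebra.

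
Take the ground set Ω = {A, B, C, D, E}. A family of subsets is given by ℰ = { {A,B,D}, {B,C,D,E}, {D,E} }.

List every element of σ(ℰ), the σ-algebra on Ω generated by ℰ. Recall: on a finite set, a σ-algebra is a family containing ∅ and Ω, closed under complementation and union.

Start: ℰ ∪ {∅, Ω} = { {}, {D,E}, {A,B,D}, {B,C,D,E}, Ω }.
Step 1. New:
  {A}  = {B,C,D,E}ᶜ
  {C,E}  = {A,B,D}ᶜ
  {A,B,C}  = {D,E}ᶜ
  {A,B,D,E}  = {D,E} ∪ {A,B,D}
  [9 total]
Step 2 adds 6:
  {C}  = {A,B,D,E}ᶜ
  {A,C,E}  = {C,E} ∪ {A}
  {A,D,E}  = {D,E} ∪ {A}
  {C,D,E}  = {D,E} ∪ {C,E}
  {A,B,C,D}  = {A,B,C} ∪ {A,B,D}
  {A,B,C,E}  = {A,B,C} ∪ {C,E}
  [15 total]
Step 3: +7 →
  {D}  = {A,B,C,E}ᶜ
  {E}  = {A,B,C,D}ᶜ
  {A,B}  = {C,D,E}ᶜ
  {A,C}  = {C} ∪ {A}
  {B,C}  = {A,D,E}ᶜ
  {B,D}  = {A,C,E}ᶜ
  {A,C,D,E}  = {D,E} ∪ {A,C,E}
  [22 total]
Step 4 adds 9:
  {B}  = {A,C,D,E}ᶜ
  {A,D}  = {D} ∪ {A}
  {A,E}  = {E} ∪ {A}
  {C,D}  = {C} ∪ {D}
  {A,B,E}  = {A,B} ∪ {E}
  {A,C,D}  = {A,C} ∪ {D}
  {B,C,D}  = {B,D} ∪ {C}
  {B,C,E}  = {C,E} ∪ {B,C}
  {B,D,E}  = {A,C}ᶜ
  [31 total]
Step 5 (1 new):
  {B,E}  = {A,C,D}ᶜ
  [32 total]
Step 6: closed — nothing new.

Therefore σ(ℰ) = { {}, {A}, {B}, {C}, {D}, {E}, {A,B}, {A,C}, {A,D}, {A,E}, {B,C}, {B,D}, {B,E}, {C,D}, {C,E}, {D,E}, {A,B,C}, {A,B,D}, {A,B,E}, {A,C,D}, {A,C,E}, {A,D,E}, {B,C,D}, {B,C,E}, {B,D,E}, {C,D,E}, {A,B,C,D}, {A,B,C,E}, {A,B,D,E}, {A,C,D,E}, {B,C,D,E}, Ω } (|σ(ℰ)| = 32).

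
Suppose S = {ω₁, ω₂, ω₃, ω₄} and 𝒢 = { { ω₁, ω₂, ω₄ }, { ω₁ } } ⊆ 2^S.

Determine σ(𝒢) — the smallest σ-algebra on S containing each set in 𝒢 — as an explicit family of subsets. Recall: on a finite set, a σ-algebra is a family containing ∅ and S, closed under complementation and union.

Seed the family with 𝒢 together with ∅ and S: { {  }, { ω₁ }, { ω₁, ω₂, ω₄ }, S }.
Round 1. New:
  { ω₃ }  = complement { ω₁, ω₂, ω₄ }
  { ω₂, ω₃, ω₄ }  = complement { ω₁ }
  — 6 sets.
Round 2: +1 →
  { ω₁, ω₃ }  = { ω₃ } ∪ { ω₁ }
  — 7 sets.
Round 3 (1 new):
  { ω₂, ω₄ }  = complement { ω₁, ω₃ }
  — 8 sets.
Round 4 adds nothing — fixpoint reached.

Therefore σ(𝒢) = { {  }, { ω₁ }, { ω₃ }, { ω₁, ω₃ }, { ω₂, ω₄ }, { ω₁, ω₂, ω₄ }, { ω₂, ω₃, ω₄ }, S } (|σ(𝒢)| = 8).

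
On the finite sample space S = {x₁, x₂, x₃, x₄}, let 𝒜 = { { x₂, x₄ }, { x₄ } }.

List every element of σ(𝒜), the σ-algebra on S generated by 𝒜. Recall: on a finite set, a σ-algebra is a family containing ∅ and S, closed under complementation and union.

σ(𝒜) = { {  }, { x₂ }, { x₄ }, { x₁, x₃ }, { x₂, x₄ }, { x₁, x₂, x₃ }, { x₁, x₃, x₄ }, S }

Check:
Take S₀ = 𝒜 ∪ {∅, S} = { {  }, { x₄ }, { x₂, x₄ }, S }.
Step 1. New:
  { x₁, x₃ }  = S∖{ x₂, x₄ }
  { x₁, x₂, x₃ }  = S∖{ x₄ }
Step 2: +1 →
  { x₁, x₃, x₄ }  = { x₁, x₃ } ∪ { x₄ }
Step 3. New:
  { x₂ }  = S∖{ x₁, x₃, x₄ }
Step 4: closed — nothing new.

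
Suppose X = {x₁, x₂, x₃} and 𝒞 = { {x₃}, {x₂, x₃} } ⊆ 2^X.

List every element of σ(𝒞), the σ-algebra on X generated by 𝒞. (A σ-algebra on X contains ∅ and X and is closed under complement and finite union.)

Initial family (4 sets): { {}, {x₃}, {x₂, x₃}, X }.
Iteration 1 adds 2:
  {x₁}  = ᶜ of {x₂, x₃}
  {x₁, x₂}  = ᶜ of {x₃}
  [6 total]
Iteration 2: 1 new —
  {x₁, x₃}  = {x₃} ∪ {x₁}
  [7 total]
Iteration 3: 1 new —
  {x₂}  = ᶜ of {x₁, x₃}
  [8 total]
Iteration 4 adds nothing — fixpoint reached.

|σ(𝒞)| = 8.  σ(𝒞) = { {}, {x₁}, {x₂}, {x₃}, {x₁, x₂}, {x₁, x₃}, {x₂, x₃}, X }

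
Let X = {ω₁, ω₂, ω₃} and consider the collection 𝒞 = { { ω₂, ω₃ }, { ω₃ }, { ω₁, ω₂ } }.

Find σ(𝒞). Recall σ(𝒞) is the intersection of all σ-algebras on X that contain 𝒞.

|σ(𝒞)| = 8.  σ(𝒞) = { {}, { ω₁ }, { ω₂ }, { ω₃ }, { ω₁, ω₂ }, { ω₁, ω₃ }, { ω₂, ω₃ }, X }

Working:
Begin from { {}, { ω₃ }, { ω₁, ω₂ }, { ω₂, ω₃ }, X } (that is, 𝒞 plus ∅ and X).
Pass 1: 1 new —
  { ω₁ }  = X∖{ ω₂, ω₃ }
  |family| = 6
Pass 2: 1 new —
  { ω₁, ω₃ }  = { ω₃ } ∪ { ω₁ }
  |family| = 7
Pass 3 (1 new):
  { ω₂ }  = X∖{ ω₁, ω₃ }
  |family| = 8
Pass 4: already closed under ᶜ and ∪.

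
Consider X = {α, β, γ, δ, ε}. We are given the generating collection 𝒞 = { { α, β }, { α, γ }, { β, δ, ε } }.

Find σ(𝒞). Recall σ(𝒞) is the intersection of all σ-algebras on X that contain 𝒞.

Start: 𝒞 ∪ {∅, X} = { {  }, { α, β }, { α, γ }, { β, δ, ε }, X }.
Iteration 1: 3 new —
  { α, β, γ }  = { α, β } ∪ { α, γ }
  { γ, δ, ε }  = ᶜ of { α, β }
  { α, β, δ, ε }  = { α, β } ∪ { β, δ, ε }
  |family| = 8
Iteration 2 adds 4:
  { γ }  = ᶜ of { α, β, δ, ε }
  { δ, ε }  = ᶜ of { α, β, γ }
  { α, γ, δ, ε }  = { γ, δ, ε } ∪ { α, γ }
  { β, γ, δ, ε }  = { γ, δ, ε } ∪ { β, δ, ε }
  |family| = 12
Iteration 3: +2 →
  { α }  = ᶜ of { β, γ, δ, ε }
  { β }  = ᶜ of { α, γ, δ, ε }
  |family| = 14
Iteration 4: 2 new —
  { β, γ }  = { γ } ∪ { β }
  { α, δ, ε }  = { δ, ε } ∪ { α }
  |family| = 16
Iteration 5: no new sets; the family is a σ-algebra.

Hence σ(𝒞) has 16 members: { {  }, { α }, { β }, { γ }, { α, β }, { α, γ }, { β, γ }, { δ, ε }, { α, β, γ }, { α, δ, ε }, { β, δ, ε }, { γ, δ, ε }, { α, β, δ, ε }, { α, γ, δ, ε }, { β, γ, δ, ε }, X }.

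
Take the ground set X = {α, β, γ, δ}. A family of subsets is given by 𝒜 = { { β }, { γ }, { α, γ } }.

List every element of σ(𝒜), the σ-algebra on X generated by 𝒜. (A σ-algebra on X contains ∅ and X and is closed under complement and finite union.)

Answer: σ(𝒜) = { ∅, { α }, { β }, { γ }, { δ }, { α, β }, { α, γ }, { α, δ }, { β, γ }, { β, δ }, { γ, δ }, { α, β, γ }, { α, β, δ }, { α, γ, δ }, { β, γ, δ }, X }

Derivation:
Start: 𝒜 ∪ {∅, X} = { ∅, { β }, { γ }, { α, γ }, X }.
Step 1: +5 →
  { β, γ }  = { γ } ∪ { β }
  { β, δ }  = X∖{ α, γ }
  { α, β, γ }  = { α, γ } ∪ { β }
  { α, β, δ }  = X∖{ γ }
  { α, γ, δ }  = X∖{ β }
  |family| = 10
Step 2: 3 new —
  { δ }  = X∖{ α, β, γ }
  { α, δ }  = X∖{ β, γ }
  { β, γ, δ }  = { γ } ∪ { β, δ }
  |family| = 13
Step 3 (2 new):
  { α }  = X∖{ β, γ, δ }
  { γ, δ }  = { γ } ∪ { δ }
  |family| = 15
Step 4: +1 →
  { α, β }  = X∖{ γ, δ }
  |family| = 16
Step 5 adds nothing — fixpoint reached.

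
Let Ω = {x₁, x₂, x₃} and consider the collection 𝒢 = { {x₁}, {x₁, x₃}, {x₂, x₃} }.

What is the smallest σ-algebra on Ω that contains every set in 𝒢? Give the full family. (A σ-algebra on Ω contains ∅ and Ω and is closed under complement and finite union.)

σ(𝒢) = { {}, {x₁}, {x₂}, {x₃}, {x₁, x₂}, {x₁, x₃}, {x₂, x₃}, Ω }

Derivation:
Begin from { {}, {x₁}, {x₁, x₃}, {x₂, x₃}, Ω } (that is, 𝒢 plus ∅ and Ω).
Pass 1: 1 new —
  {x₂}  = ᶜ of {x₁, x₃}
  — 6 sets.
Pass 2 adds 1:
  {x₁, x₂}  = {x₂} ∪ {x₁}
  — 7 sets.
Pass 3 (1 new):
  {x₃}  = ᶜ of {x₁, x₂}
  — 8 sets.
Pass 4 adds nothing — fixpoint reached.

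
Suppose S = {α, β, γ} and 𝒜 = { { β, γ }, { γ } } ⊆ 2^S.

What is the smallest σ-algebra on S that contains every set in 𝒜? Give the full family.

Seed the family with 𝒜 together with ∅ and S: { {  }, { γ }, { β, γ }, S }.
Iteration 1. New:
  { α }  = { β, γ }ᶜ
  { α, β }  = { γ }ᶜ
Iteration 2 (1 new):
  { α, γ }  = { γ } ∪ { α }
Iteration 3. New:
  { β }  = { α, γ }ᶜ
Iteration 4: stable.

σ(𝒜) = { {  }, { α }, { β }, { γ }, { α, β }, { α, γ }, { β, γ }, S }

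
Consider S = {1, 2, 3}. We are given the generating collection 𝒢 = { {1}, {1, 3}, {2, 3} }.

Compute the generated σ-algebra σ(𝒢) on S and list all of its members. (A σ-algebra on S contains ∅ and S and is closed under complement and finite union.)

Answer: σ(𝒢) = { {}, {1}, {2}, {3}, {1, 2}, {1, 3}, {2, 3}, S }

Trace:
Start: 𝒢 ∪ {∅, S} = { {}, {1}, {1, 3}, {2, 3}, S }.
Step 1: +1 →
  {2}  = complement {1, 3}
Step 2: 1 new —
  {1, 2}  = {2} ∪ {1}
Step 3. New:
  {3}  = complement {1, 2}
Step 4: no new sets; the family is a σ-algebra.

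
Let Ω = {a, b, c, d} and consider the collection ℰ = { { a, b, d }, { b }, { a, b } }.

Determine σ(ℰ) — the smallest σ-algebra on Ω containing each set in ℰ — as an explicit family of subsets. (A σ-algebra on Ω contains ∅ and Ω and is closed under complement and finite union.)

Seed the family with ℰ together with ∅ and Ω: { {}, { b }, { a, b }, { a, b, d }, Ω }.
Iteration 1 adds 3:
  { c }  = { a, b, d }ᶜ
  { c, d }  = { a, b }ᶜ
  { a, c, d }  = { b }ᶜ
  [8 total]
Iteration 2 adds 3:
  { b, c }  = { c } ∪ { b }
  { a, b, c }  = { c } ∪ { a, b }
  { b, c, d }  = { b } ∪ { c, d }
  [11 total]
Iteration 3: +3 →
  { a }  = { b, c, d }ᶜ
  { d }  = { a, b, c }ᶜ
  { a, d }  = { b, c }ᶜ
  [14 total]
Iteration 4: 2 new —
  { a, c }  = { c } ∪ { a }
  { b, d }  = { d } ∪ { b }
  [16 total]
Iteration 5: no new sets; the family is a σ-algebra.

|σ(ℰ)| = 16.  σ(ℰ) = { {}, { a }, { b }, { c }, { d }, { a, b }, { a, c }, { a, d }, { b, c }, { b, d }, { c, d }, { a, b, c }, { a, b, d }, { a, c, d }, { b, c, d }, Ω }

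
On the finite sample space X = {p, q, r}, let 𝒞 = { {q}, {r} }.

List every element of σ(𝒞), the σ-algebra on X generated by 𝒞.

Seed the family with 𝒞 together with ∅ and X: { ∅, {q}, {r}, X }.
Pass 1: 3 new —
  {p, q}  = complement {r}
  {p, r}  = complement {q}
  {q, r}  = {r} ∪ {q}
  [7 total]
Pass 2: 1 new —
  {p}  = complement {q, r}
  [8 total]
Pass 3: no new sets; the family is a σ-algebra.

σ(𝒞) = { ∅, {p}, {q}, {r}, {p, q}, {p, r}, {q, r}, X }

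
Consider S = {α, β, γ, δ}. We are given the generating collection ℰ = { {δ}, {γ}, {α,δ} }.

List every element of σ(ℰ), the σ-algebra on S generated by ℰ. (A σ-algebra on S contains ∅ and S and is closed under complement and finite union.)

Answer: σ(ℰ) = { {}, {α}, {β}, {γ}, {δ}, {α,β}, {α,γ}, {α,δ}, {β,γ}, {β,δ}, {γ,δ}, {α,β,γ}, {α,β,δ}, {α,γ,δ}, {β,γ,δ}, S }

Derivation:
Seed the family with ℰ together with ∅ and S: { {}, {γ}, {δ}, {α,δ}, S }.
Iteration 1. New:
  {β,γ}  = complement {α,δ}
  {γ,δ}  = {γ} ∪ {δ}
  {α,β,γ}  = complement {δ}
  {α,β,δ}  = complement {γ}
  {α,γ,δ}  = {γ} ∪ {α,δ}
Iteration 2 (3 new):
  {β}  = complement {α,γ,δ}
  {α,β}  = complement {γ,δ}
  {β,γ,δ}  = {γ,δ} ∪ {β,γ}
Iteration 3 (2 new):
  {α}  = complement {β,γ,δ}
  {β,δ}  = {δ} ∪ {β}
Iteration 4 (1 new):
  {α,γ}  = complement {β,δ}
Iteration 5 adds nothing — fixpoint reached.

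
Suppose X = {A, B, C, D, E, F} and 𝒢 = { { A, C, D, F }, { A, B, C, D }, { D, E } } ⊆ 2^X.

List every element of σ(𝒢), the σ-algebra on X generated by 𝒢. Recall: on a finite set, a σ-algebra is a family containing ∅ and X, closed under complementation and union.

Answer: σ(𝒢) = { {  }, { B }, { D }, { E }, { F }, { A, C }, { B, D }, { B, E }, { B, F }, { D, E }, { D, F }, { E, F }, { A, B, C }, { A, C, D }, { A, C, E }, { A, C, F }, { B, D, E }, { B, D, F }, { B, E, F }, { D, E, F }, { A, B, C, D }, { A, B, C, E }, { A, B, C, F }, { A, C, D, E }, { A, C, D, F }, { A, C, E, F }, { B, D, E, F }, { A, B, C, D, E }, { A, B, C, D, F }, { A, B, C, E, F }, { A, C, D, E, F }, X }

Working:
Initial family (5 sets): { {  }, { D, E }, { A, B, C, D }, { A, C, D, F }, X }.
Step 1 adds 6:
  { B, E }  = complement { A, C, D, F }
  { E, F }  = complement { A, B, C, D }
  { A, B, C, F }  = complement { D, E }
  { A, B, C, D, E }  = { D, E } ∪ { A, B, C, D }
  { A, B, C, D, F }  = { A, C, D, F } ∪ { A, B, C, D }
  { A, C, D, E, F }  = { D, E } ∪ { A, C, D, F }
  |family| = 11
Step 2 (7 new):
  { B }  = complement { A, C, D, E, F }
  { E }  = complement { A, B, C, D, F }
  { F }  = complement { A, B, C, D, E }
  { B, D, E }  = { B, E } ∪ { D, E }
  { B, E, F }  = { B, E } ∪ { E, F }
  { D, E, F }  = { E, F } ∪ { D, E }
  { A, B, C, E, F }  = { B, E } ∪ { A, B, C, F }
  |family| = 18
Step 3: +6 →
  { D }  = complement { A, B, C, E, F }
  { B, F }  = { B } ∪ { F }
  { A, B, C }  = complement { D, E, F }
  { A, C, D }  = complement { B, E, F }
  { A, C, F }  = complement { B, D, E }
  { B, D, E, F }  = { D, E } ∪ { B, E, F }
  |family| = 24
Step 4. New:
  { A, C }  = complement { B, D, E, F }
  { B, D }  = { B } ∪ { D }
  { D, F }  = { F } ∪ { D }
  { B, D, F }  = { B, F } ∪ { D }
  { A, B, C, E }  = { B, E } ∪ { A, B, C }
  { A, C, D, E }  = complement { B, F }
  { A, C, E, F }  = { E, F } ∪ { A, C, F }
  |family| = 31
Step 5 (1 new):
  { A, C, E }  = complement { B, D, F }
  |family| = 32
Step 6: no new sets; the family is a σ-algebra.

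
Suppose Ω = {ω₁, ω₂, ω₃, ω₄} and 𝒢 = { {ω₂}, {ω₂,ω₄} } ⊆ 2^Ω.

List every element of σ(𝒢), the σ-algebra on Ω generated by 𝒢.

Seed the family with 𝒢 together with ∅ and Ω: { {}, {ω₂}, {ω₂,ω₄}, Ω }.
Step 1: 2 new —
  {ω₁,ω₃}  = ᶜ of {ω₂,ω₄}
  {ω₁,ω₃,ω₄}  = ᶜ of {ω₂}
Step 2 adds 1:
  {ω₁,ω₂,ω₃}  = {ω₁,ω₃} ∪ {ω₂}
Step 3: +1 →
  {ω₄}  = ᶜ of {ω₁,ω₂,ω₃}
Step 4 adds nothing — fixpoint reached.

Therefore σ(𝒢) = { {}, {ω₂}, {ω₄}, {ω₁,ω₃}, {ω₂,ω₄}, {ω₁,ω₂,ω₃}, {ω₁,ω₃,ω₄}, Ω } (|σ(𝒢)| = 8).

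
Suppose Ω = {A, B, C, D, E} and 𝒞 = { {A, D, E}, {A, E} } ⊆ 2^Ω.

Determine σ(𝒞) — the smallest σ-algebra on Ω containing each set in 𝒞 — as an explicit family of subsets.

Seed the family with 𝒞 together with ∅ and Ω: { {}, {A, E}, {A, D, E}, Ω }.
Pass 1. New:
  {B, C}  = complement {A, D, E}
  {B, C, D}  = complement {A, E}
  (now 6)
Pass 2 adds 1:
  {A, B, C, E}  = {B, C} ∪ {A, E}
  (now 7)
Pass 3. New:
  {D}  = complement {A, B, C, E}
  (now 8)
Pass 4: closed — nothing new.

σ(𝒞) = { {}, {D}, {A, E}, {B, C}, {A, D, E}, {B, C, D}, {A, B, C, E}, Ω }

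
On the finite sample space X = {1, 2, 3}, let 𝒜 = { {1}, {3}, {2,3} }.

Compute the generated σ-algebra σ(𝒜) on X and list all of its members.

Take S₀ = 𝒜 ∪ {∅, X} = { {}, {1}, {3}, {2,3}, X }.
Step 1 adds 2:
  {1,2}  = {3}ᶜ
  {1,3}  = {3} ∪ {1}
  [7 total]
Step 2: 1 new —
  {2}  = {1,3}ᶜ
  [8 total]
Step 3 adds nothing — fixpoint reached.

σ(𝒜) = { {}, {1}, {2}, {3}, {1,2}, {1,3}, {2,3}, X }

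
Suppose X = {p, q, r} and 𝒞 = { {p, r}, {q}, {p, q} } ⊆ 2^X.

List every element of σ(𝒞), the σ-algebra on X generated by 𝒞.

Take S₀ = 𝒞 ∪ {∅, X} = { {}, {q}, {p, q}, {p, r}, X }.
Step 1: 1 new —
  {r}  = ᶜ of {p, q}
  [6 total]
Step 2 (1 new):
  {q, r}  = {r} ∪ {q}
  [7 total]
Step 3 adds 1:
  {p}  = ᶜ of {q, r}
  [8 total]
Step 4: already closed under ᶜ and ∪.

Therefore σ(𝒞) = { {}, {p}, {q}, {r}, {p, q}, {p, r}, {q, r}, X } (|σ(𝒞)| = 8).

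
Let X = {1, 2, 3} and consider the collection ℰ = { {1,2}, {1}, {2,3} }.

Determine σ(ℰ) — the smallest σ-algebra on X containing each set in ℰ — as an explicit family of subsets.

|σ(ℰ)| = 8.  σ(ℰ) = { {}, {1}, {2}, {3}, {1,2}, {1,3}, {2,3}, X }

Trace:
Begin from { {}, {1}, {1,2}, {2,3}, X } (that is, ℰ plus ∅ and X).
Round 1: 1 new —
  {3}  = X∖{1,2}
  [6 total]
Round 2: 1 new —
  {1,3}  = {3} ∪ {1}
  [7 total]
Round 3: +1 →
  {2}  = X∖{1,3}
  [8 total]
Round 4: already closed under ᶜ and ∪.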